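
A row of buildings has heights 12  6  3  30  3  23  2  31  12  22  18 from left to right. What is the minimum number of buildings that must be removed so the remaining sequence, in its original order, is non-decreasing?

7

Fewest deletions = n − (longest non-decreasing subsequence).
Patience tails:
12 → extends → [12]
6 → replaces 12 → [6]
3 → replaces 6 → [3]
30 → extends → [3, 30]
3 → replaces 30 → [3, 3]
23 → extends → [3, 3, 23]
2 → replaces 3 → [2, 3, 23]
31 → extends → [2, 3, 23, 31]
12 → replaces 23 → [2, 3, 12, 31]
22 → replaces 31 → [2, 3, 12, 22]
18 → replaces 22 → [2, 3, 12, 18]
Longest non-decreasing subsequence has length 4, so deletions = 11 − 4 = 7.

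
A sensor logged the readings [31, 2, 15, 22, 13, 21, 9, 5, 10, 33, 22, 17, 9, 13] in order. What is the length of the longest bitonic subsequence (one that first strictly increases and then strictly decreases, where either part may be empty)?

7

inc[i] = longest strictly increasing subsequence ending at i; dec[i] = longest strictly decreasing subsequence starting at i:
i:      1  2  3  4  5  6  7  8  9 10 11 12 13 14
a[i]:  31  2 15 22 13 21  9  5 10 33 22 17  9 13
inc:    1  1  2  3  2  3  2  2  3  4  4  4  3  4
dec:    5  1  4  4  3  3  2  1  2  4  3  2  1  1
Best peak at i=10 (value 33): inc=4, dec=4, length 4+4−1 = 7.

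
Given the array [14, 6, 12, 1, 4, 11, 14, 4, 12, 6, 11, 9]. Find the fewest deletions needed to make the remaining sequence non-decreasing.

7

Fewest deletions = n − (longest non-decreasing subsequence).
Patience tails:
14 → extends → [14]
6 → replaces 14 → [6]
12 → extends → [6, 12]
1 → replaces 6 → [1, 12]
4 → replaces 12 → [1, 4]
11 → extends → [1, 4, 11]
14 → extends → [1, 4, 11, 14]
4 → replaces 11 → [1, 4, 4, 14]
12 → replaces 14 → [1, 4, 4, 12]
6 → replaces 12 → [1, 4, 4, 6]
11 → extends → [1, 4, 4, 6, 11]
9 → replaces 11 → [1, 4, 4, 6, 9]
Longest non-decreasing subsequence has length 5, so deletions = 12 − 5 = 7.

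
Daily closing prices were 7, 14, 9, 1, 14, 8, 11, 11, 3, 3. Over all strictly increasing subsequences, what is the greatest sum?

30

Let S[i] be the best sum of a strictly increasing subsequence ending at i:
i:      1  2  3  4  5  6  7  8  9 10
a[i]:   7 14  9  1 14  8 11 11  3  3
S:      7 21 16  1 30 15 27 27  4  4
Maximum is 30 (e.g. 7 + 9 + 14).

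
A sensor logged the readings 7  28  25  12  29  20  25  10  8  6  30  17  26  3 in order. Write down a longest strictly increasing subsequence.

Patience tails give the LIS length; then backtrack through the dp parents:
7 → extends → [7]
28 → extends → [7, 28]
25 → replaces 28 → [7, 25]
12 → replaces 25 → [7, 12]
29 → extends → [7, 12, 29]
20 → replaces 29 → [7, 12, 20]
25 → extends → [7, 12, 20, 25]
10 → replaces 12 → [7, 10, 20, 25]
8 → replaces 10 → [7, 8, 20, 25]
6 → replaces 7 → [6, 8, 20, 25]
30 → extends → [6, 8, 20, 25, 30]
17 → replaces 20 → [6, 8, 17, 25, 30]
26 → replaces 30 → [6, 8, 17, 25, 26]
3 → replaces 6 → [3, 8, 17, 25, 26]
Length 5; one witness is 7, 12, 20, 25, 30.

7, 12, 20, 25, 30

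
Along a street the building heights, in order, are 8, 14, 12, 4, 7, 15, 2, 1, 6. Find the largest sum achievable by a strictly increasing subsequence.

37

Let S[i] be the best sum of a strictly increasing subsequence ending at i:
i:      1  2  3  4  5  6  7  8  9
a[i]:   8 14 12  4  7 15  2  1  6
S:      8 22 20  4 11 37  2  1 10
Maximum is 37 (e.g. 8 + 14 + 15).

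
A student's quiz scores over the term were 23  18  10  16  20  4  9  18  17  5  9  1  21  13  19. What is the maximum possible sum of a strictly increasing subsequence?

67

Let S[i] be the best sum of a strictly increasing subsequence ending at i:
i:      1  2  3  4  5  6  7  8  9 10 11 12 13 14 15
a[i]:  23 18 10 16 20  4  9 18 17  5  9  1 21 13 19
S:     23 18 10 26 46  4 13 44 43  9 18  1 67 31 63
Maximum is 67 (e.g. 10 + 16 + 20 + 21).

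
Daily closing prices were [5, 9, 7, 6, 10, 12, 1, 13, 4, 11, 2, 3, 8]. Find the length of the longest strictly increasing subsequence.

5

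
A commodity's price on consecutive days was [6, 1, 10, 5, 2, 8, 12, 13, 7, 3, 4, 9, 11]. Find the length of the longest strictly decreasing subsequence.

Negate each value so 'decreasing' becomes 'increasing', then run patience tails on the negated sequence:
-6 → extends → [-6]
-1 → extends → [-6, -1]
-10 → replaces -6 → [-10, -1]
-5 → replaces -1 → [-10, -5]
-2 → extends → [-10, -5, -2]
-8 → replaces -5 → [-10, -8, -2]
-12 → replaces -10 → [-12, -8, -2]
-13 → replaces -12 → [-13, -8, -2]
-7 → replaces -2 → [-13, -8, -7]
-3 → extends → [-13, -8, -7, -3]
-4 → replaces -3 → [-13, -8, -7, -4]
-9 → replaces -8 → [-13, -9, -7, -4]
-11 → replaces -9 → [-13, -11, -7, -4]
Four tails, so the longest strictly decreasing subsequence of the original has length 4.

4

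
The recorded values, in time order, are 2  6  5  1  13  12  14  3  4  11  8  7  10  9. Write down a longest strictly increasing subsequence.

2, 3, 4, 8, 10

Patience tails give the LIS length; then backtrack through the dp parents:
2 → extends → [2]
6 → extends → [2, 6]
5 → replaces 6 → [2, 5]
1 → replaces 2 → [1, 5]
13 → extends → [1, 5, 13]
12 → replaces 13 → [1, 5, 12]
14 → extends → [1, 5, 12, 14]
3 → replaces 5 → [1, 3, 12, 14]
4 → replaces 12 → [1, 3, 4, 14]
11 → replaces 14 → [1, 3, 4, 11]
8 → replaces 11 → [1, 3, 4, 8]
7 → replaces 8 → [1, 3, 4, 7]
10 → extends → [1, 3, 4, 7, 10]
9 → replaces 10 → [1, 3, 4, 7, 9]
Length 5; one witness is 2, 3, 4, 8, 10.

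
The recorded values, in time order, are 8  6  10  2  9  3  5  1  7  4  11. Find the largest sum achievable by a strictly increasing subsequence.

Let S[i] be the best sum of a strictly increasing subsequence ending at i:
i:      1  2  3  4  5  6  7  8  9 10 11
a[i]:   8  6 10  2  9  3  5  1  7  4 11
S:      8  6 18  2 17  5 10  1 17  9 29
Maximum is 29 (e.g. 8 + 10 + 11).

29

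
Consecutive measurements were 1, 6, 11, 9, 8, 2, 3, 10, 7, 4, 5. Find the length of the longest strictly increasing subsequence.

Track the smallest tail for each achievable length (strict):
1 → extends → [1]
6 → extends → [1, 6]
11 → extends → [1, 6, 11]
9 → replaces 11 → [1, 6, 9]
8 → replaces 9 → [1, 6, 8]
2 → replaces 6 → [1, 2, 8]
3 → replaces 8 → [1, 2, 3]
10 → extends → [1, 2, 3, 10]
7 → replaces 10 → [1, 2, 3, 7]
4 → replaces 7 → [1, 2, 3, 4]
5 → extends → [1, 2, 3, 4, 5]
Five tails, so the longest strictly increasing subsequence has length 5 (e.g. 1, 2, 3, 4, 5).

5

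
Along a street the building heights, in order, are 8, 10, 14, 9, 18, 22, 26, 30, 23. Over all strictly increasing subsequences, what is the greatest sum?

128

Let S[i] be the best sum of a strictly increasing subsequence ending at i:
i:       1   2   3   4   5   6   7   8   9
a[i]:    8  10  14   9  18  22  26  30  23
S:       8  18  32  17  50  72  98 128  95
Maximum is 128 (e.g. 8 + 10 + 14 + 18 + 22 + 26 + 30).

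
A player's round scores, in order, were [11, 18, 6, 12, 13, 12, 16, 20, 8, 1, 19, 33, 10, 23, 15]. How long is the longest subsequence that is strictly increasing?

6

Track the smallest tail for each achievable length (strict):
11 → extends → [11]
18 → extends → [11, 18]
6 → replaces 11 → [6, 18]
12 → replaces 18 → [6, 12]
13 → extends → [6, 12, 13]
12 → already a tail → [6, 12, 13]
16 → extends → [6, 12, 13, 16]
20 → extends → [6, 12, 13, 16, 20]
8 → replaces 12 → [6, 8, 13, 16, 20]
1 → replaces 6 → [1, 8, 13, 16, 20]
19 → replaces 20 → [1, 8, 13, 16, 19]
33 → extends → [1, 8, 13, 16, 19, 33]
10 → replaces 13 → [1, 8, 10, 16, 19, 33]
23 → replaces 33 → [1, 8, 10, 16, 19, 23]
15 → replaces 16 → [1, 8, 10, 15, 19, 23]
Six tails, so the longest strictly increasing subsequence has length 6 (e.g. 11, 12, 13, 16, 20, 33).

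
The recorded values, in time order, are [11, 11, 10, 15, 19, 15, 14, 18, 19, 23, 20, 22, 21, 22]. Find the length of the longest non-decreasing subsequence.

9

Track the smallest tail for each achievable length (allowing ties):
11 → extends → [11]
11 → extends → [11, 11]
10 → replaces 11 → [10, 11]
15 → extends → [10, 11, 15]
19 → extends → [10, 11, 15, 19]
15 → replaces 19 → [10, 11, 15, 15]
14 → replaces 15 → [10, 11, 14, 15]
18 → extends → [10, 11, 14, 15, 18]
19 → extends → [10, 11, 14, 15, 18, 19]
23 → extends → [10, 11, 14, 15, 18, 19, 23]
20 → replaces 23 → [10, 11, 14, 15, 18, 19, 20]
22 → extends → [10, 11, 14, 15, 18, 19, 20, 22]
21 → replaces 22 → [10, 11, 14, 15, 18, 19, 20, 21]
22 → extends → [10, 11, 14, 15, 18, 19, 20, 21, 22]
Nine tails, so the longest non-decreasing subsequence has length 9 (e.g. 11, 11, 15, 15, 18, 19, 20, 22, 22).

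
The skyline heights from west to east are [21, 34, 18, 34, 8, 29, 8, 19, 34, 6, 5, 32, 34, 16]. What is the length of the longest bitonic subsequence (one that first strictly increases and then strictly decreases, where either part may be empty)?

6

inc[i] = longest strictly increasing subsequence ending at i; dec[i] = longest strictly decreasing subsequence starting at i:
i:      1  2  3  4  5  6  7  8  9 10 11 12 13 14
a[i]:  21 34 18 34  8 29  8 19 34  6  5 32 34 16
inc:    1  2  1  2  1  2  1  2  3  1  1  3  4  2
dec:    5  5  4  5  3  4  3  3  3  2  1  2  2  1
Best peak at i=2 (value 34): inc=2, dec=5, length 2+5−1 = 6.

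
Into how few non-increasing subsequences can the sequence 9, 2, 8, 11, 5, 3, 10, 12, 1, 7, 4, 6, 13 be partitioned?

Place each on the leftmost legal pile:
9 → new pile 1 (tops now [9])
2 → pile 1 (tops now [2])
8 → new pile 2 (tops now [2, 8])
11 → new pile 3 (tops now [2, 8, 11])
5 → pile 2 (tops now [2, 5, 11])
3 → pile 2 (tops now [2, 3, 11])
10 → pile 3 (tops now [2, 3, 10])
12 → new pile 4 (tops now [2, 3, 10, 12])
1 → pile 1 (tops now [1, 3, 10, 12])
7 → pile 3 (tops now [1, 3, 7, 12])
4 → pile 3 (tops now [1, 3, 4, 12])
6 → pile 4 (tops now [1, 3, 4, 6])
13 → new pile 5 (tops now [1, 3, 4, 6, 13])
Five piles.

5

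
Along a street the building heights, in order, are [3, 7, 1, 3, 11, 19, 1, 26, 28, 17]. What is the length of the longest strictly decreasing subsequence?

Let dp[i] be the longest strictly decreasing subsequence ending at i:
i:      1  2  3  4  5  6  7  8  9 10
a[i]:   3  7  1  3 11 19  1 26 28 17
dp:     1  1  2  2  1  1  3  1  1  2
Maximum is 3.

3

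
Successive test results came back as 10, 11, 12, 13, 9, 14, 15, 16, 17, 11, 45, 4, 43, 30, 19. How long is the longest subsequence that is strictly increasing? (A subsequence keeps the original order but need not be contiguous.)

Let dp[i] be the length of the longest such subsequence ending at index i:
i:      1  2  3  4  5  6  7  8  9 10 11 12 13 14 15
a[i]:  10 11 12 13  9 14 15 16 17 11 45  4 43 30 19
dp:     1  2  3  4  1  5  6  7  8  2  9  1  9  9  9
Maximum dp value is 9.

9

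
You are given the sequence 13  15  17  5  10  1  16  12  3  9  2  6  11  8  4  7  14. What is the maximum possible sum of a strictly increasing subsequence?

Let S[i] be the best sum of a strictly increasing subsequence ending at i:
i:      1  2  3  4  5  6  7  8  9 10 11 12 13 14 15 16 17
a[i]:  13 15 17  5 10  1 16 12  3  9  2  6 11  8  4  7 14
S:     13 28 45  5 15  1 44 27  4 14  3 11 26 19  8 18 41
Maximum is 45 (e.g. 13 + 15 + 17).

45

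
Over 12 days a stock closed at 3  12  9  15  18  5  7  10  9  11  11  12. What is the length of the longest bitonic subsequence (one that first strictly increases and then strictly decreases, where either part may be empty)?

inc[i] = longest strictly increasing subsequence ending at i; dec[i] = longest strictly decreasing subsequence starting at i:
i:      1  2  3  4  5  6  7  8  9 10 11 12
a[i]:   3 12  9 15 18  5  7 10  9 11 11 12
inc:    1  2  2  3  4  2  3  4  4  5  5  6
dec:    1  3  2  3  3  1  1  2  1  1  1  1
Best peak at i=5 (value 18): inc=4, dec=3, length 4+3−1 = 6.

6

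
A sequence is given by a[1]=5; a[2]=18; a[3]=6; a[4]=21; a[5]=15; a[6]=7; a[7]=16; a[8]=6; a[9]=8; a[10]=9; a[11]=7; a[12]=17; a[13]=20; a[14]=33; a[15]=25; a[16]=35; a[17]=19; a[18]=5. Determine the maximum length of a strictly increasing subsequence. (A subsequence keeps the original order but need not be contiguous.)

Track the smallest tail for each achievable length (strict):
5 → extends → [5]
18 → extends → [5, 18]
6 → replaces 18 → [5, 6]
21 → extends → [5, 6, 21]
15 → replaces 21 → [5, 6, 15]
7 → replaces 15 → [5, 6, 7]
16 → extends → [5, 6, 7, 16]
6 → already a tail → [5, 6, 7, 16]
8 → replaces 16 → [5, 6, 7, 8]
9 → extends → [5, 6, 7, 8, 9]
7 → already a tail → [5, 6, 7, 8, 9]
17 → extends → [5, 6, 7, 8, 9, 17]
20 → extends → [5, 6, 7, 8, 9, 17, 20]
33 → extends → [5, 6, 7, 8, 9, 17, 20, 33]
25 → replaces 33 → [5, 6, 7, 8, 9, 17, 20, 25]
35 → extends → [5, 6, 7, 8, 9, 17, 20, 25, 35]
19 → replaces 20 → [5, 6, 7, 8, 9, 17, 19, 25, 35]
5 → already a tail → [5, 6, 7, 8, 9, 17, 19, 25, 35]
Nine tails, so the longest strictly increasing subsequence has length 9 (e.g. 5, 6, 7, 8, 9, 17, 20, 33, 35).

9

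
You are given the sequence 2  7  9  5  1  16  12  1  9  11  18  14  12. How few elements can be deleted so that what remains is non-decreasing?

Fewest deletions = n − (longest non-decreasing subsequence).
Patience tails:
2 → extends → [2]
7 → extends → [2, 7]
9 → extends → [2, 7, 9]
5 → replaces 7 → [2, 5, 9]
1 → replaces 2 → [1, 5, 9]
16 → extends → [1, 5, 9, 16]
12 → replaces 16 → [1, 5, 9, 12]
1 → replaces 5 → [1, 1, 9, 12]
9 → replaces 12 → [1, 1, 9, 9]
11 → extends → [1, 1, 9, 9, 11]
18 → extends → [1, 1, 9, 9, 11, 18]
14 → replaces 18 → [1, 1, 9, 9, 11, 14]
12 → replaces 14 → [1, 1, 9, 9, 11, 12]
Longest non-decreasing subsequence has length 6, so deletions = 13 − 6 = 7.

7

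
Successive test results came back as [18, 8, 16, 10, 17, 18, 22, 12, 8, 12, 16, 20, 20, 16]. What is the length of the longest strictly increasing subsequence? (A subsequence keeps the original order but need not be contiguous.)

5

Let dp[i] be the length of the longest such subsequence ending at index i:
i:      1  2  3  4  5  6  7  8  9 10 11 12 13 14
a[i]:  18  8 16 10 17 18 22 12  8 12 16 20 20 16
dp:     1  1  2  2  3  4  5  3  1  3  4  5  5  4
Maximum dp value is 5.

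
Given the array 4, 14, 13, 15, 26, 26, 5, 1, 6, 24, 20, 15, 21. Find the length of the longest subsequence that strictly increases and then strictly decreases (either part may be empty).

inc[i] = longest strictly increasing subsequence ending at i; dec[i] = longest strictly decreasing subsequence starting at i:
i:      1  2  3  4  5  6  7  8  9 10 11 12 13
a[i]:   4 14 13 15 26 26  5  1  6 24 20 15 21
inc:    1  2  2  3  4  4  2  1  3  4  4  4  5
dec:    2  4  3  3  4  4  2  1  1  3  2  1  1
Best peak at i=5 (value 26): inc=4, dec=4, length 4+4−1 = 7.

7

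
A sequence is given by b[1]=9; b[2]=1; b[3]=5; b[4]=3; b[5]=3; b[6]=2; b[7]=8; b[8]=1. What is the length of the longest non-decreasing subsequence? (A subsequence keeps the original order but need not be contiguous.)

Track the smallest tail for each achievable length (allowing ties):
9 → extends → [9]
1 → replaces 9 → [1]
5 → extends → [1, 5]
3 → replaces 5 → [1, 3]
3 → extends → [1, 3, 3]
2 → replaces 3 → [1, 2, 3]
8 → extends → [1, 2, 3, 8]
1 → replaces 2 → [1, 1, 3, 8]
Four tails, so the longest non-decreasing subsequence has length 4 (e.g. 1, 3, 3, 8).

4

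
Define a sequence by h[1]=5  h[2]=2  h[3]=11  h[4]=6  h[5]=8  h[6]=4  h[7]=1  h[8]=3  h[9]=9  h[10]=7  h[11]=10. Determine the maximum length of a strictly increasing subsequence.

5

Track the smallest tail for each achievable length (strict):
5 → extends → [5]
2 → replaces 5 → [2]
11 → extends → [2, 11]
6 → replaces 11 → [2, 6]
8 → extends → [2, 6, 8]
4 → replaces 6 → [2, 4, 8]
1 → replaces 2 → [1, 4, 8]
3 → replaces 4 → [1, 3, 8]
9 → extends → [1, 3, 8, 9]
7 → replaces 8 → [1, 3, 7, 9]
10 → extends → [1, 3, 7, 9, 10]
Five tails, so the longest strictly increasing subsequence has length 5 (e.g. 5, 6, 8, 9, 10).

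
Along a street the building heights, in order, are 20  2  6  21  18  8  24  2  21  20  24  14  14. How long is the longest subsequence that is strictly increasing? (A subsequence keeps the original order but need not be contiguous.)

5

Track the smallest tail for each achievable length (strict):
20 → extends → [20]
2 → replaces 20 → [2]
6 → extends → [2, 6]
21 → extends → [2, 6, 21]
18 → replaces 21 → [2, 6, 18]
8 → replaces 18 → [2, 6, 8]
24 → extends → [2, 6, 8, 24]
2 → already a tail → [2, 6, 8, 24]
21 → replaces 24 → [2, 6, 8, 21]
20 → replaces 21 → [2, 6, 8, 20]
24 → extends → [2, 6, 8, 20, 24]
14 → replaces 20 → [2, 6, 8, 14, 24]
14 → already a tail → [2, 6, 8, 14, 24]
Five tails, so the longest strictly increasing subsequence has length 5 (e.g. 2, 6, 18, 21, 24).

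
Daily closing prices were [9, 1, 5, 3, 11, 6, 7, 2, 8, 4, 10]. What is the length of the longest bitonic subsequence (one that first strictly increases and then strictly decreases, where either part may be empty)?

6

inc[i] = longest strictly increasing subsequence ending at i; dec[i] = longest strictly decreasing subsequence starting at i:
i:      1  2  3  4  5  6  7  8  9 10 11
a[i]:   9  1  5  3 11  6  7  2  8  4 10
inc:    1  1  2  2  3  3  4  2  5  3  6
dec:    4  1  3  2  3  2  2  1  2  1  1
Best peak at i=9 (value 8): inc=5, dec=2, length 5+2−1 = 6.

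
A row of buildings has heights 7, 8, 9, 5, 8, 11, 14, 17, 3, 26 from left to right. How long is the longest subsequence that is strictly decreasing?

Let dp[i] be the longest strictly decreasing subsequence ending at i:
i:      1  2  3  4  5  6  7  8  9 10
a[i]:   7  8  9  5  8 11 14 17  3 26
dp:     1  1  1  2  2  1  1  1  3  1
Maximum is 3.

3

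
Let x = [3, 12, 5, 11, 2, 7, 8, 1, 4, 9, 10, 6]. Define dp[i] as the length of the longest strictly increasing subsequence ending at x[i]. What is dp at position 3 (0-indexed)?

dp[i] = 1 + max{dp[j] : j<i, x[j]<x[i]} (or 1 if no such j):
i:      0  1  2  3  4  5  6  7  8  9 10 11
x[i]:   3 12  5 11  2  7  8  1  4  9 10  6
dp:     1  2  2  3  1  3  4  1  2  5  6  3
At index 3 the value is 3.

3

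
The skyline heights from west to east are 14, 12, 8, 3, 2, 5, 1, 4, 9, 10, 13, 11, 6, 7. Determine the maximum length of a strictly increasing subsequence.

Track the smallest tail for each achievable length (strict):
14 → extends → [14]
12 → replaces 14 → [12]
8 → replaces 12 → [8]
3 → replaces 8 → [3]
2 → replaces 3 → [2]
5 → extends → [2, 5]
1 → replaces 2 → [1, 5]
4 → replaces 5 → [1, 4]
9 → extends → [1, 4, 9]
10 → extends → [1, 4, 9, 10]
13 → extends → [1, 4, 9, 10, 13]
11 → replaces 13 → [1, 4, 9, 10, 11]
6 → replaces 9 → [1, 4, 6, 10, 11]
7 → replaces 10 → [1, 4, 6, 7, 11]
Five tails, so the longest strictly increasing subsequence has length 5 (e.g. 3, 5, 9, 10, 13).

5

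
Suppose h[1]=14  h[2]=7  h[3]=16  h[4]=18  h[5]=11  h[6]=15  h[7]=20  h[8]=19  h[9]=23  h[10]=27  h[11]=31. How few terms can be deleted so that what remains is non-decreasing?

Fewest deletions = n − (longest non-decreasing subsequence).
Patience tails:
14 → extends → [14]
7 → replaces 14 → [7]
16 → extends → [7, 16]
18 → extends → [7, 16, 18]
11 → replaces 16 → [7, 11, 18]
15 → replaces 18 → [7, 11, 15]
20 → extends → [7, 11, 15, 20]
19 → replaces 20 → [7, 11, 15, 19]
23 → extends → [7, 11, 15, 19, 23]
27 → extends → [7, 11, 15, 19, 23, 27]
31 → extends → [7, 11, 15, 19, 23, 27, 31]
Longest non-decreasing subsequence has length 7, so deletions = 11 − 7 = 4.

4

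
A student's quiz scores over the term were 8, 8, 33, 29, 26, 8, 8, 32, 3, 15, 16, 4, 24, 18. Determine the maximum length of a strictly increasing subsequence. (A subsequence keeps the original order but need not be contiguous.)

4

Let dp[i] be the length of the longest such subsequence ending at index i:
i:      1  2  3  4  5  6  7  8  9 10 11 12 13 14
a[i]:   8  8 33 29 26  8  8 32  3 15 16  4 24 18
dp:     1  1  2  2  2  1  1  3  1  2  3  2  4  4
Maximum dp value is 4.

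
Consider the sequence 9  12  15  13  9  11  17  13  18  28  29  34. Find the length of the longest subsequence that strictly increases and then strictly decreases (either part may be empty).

inc[i] = longest strictly increasing subsequence ending at i; dec[i] = longest strictly decreasing subsequence starting at i:
i:      1  2  3  4  5  6  7  8  9 10 11 12
a[i]:   9 12 15 13  9 11 17 13 18 28 29 34
inc:    1  2  3  3  1  2  4  3  5  6  7  8
dec:    1  2  3  2  1  1  2  1  1  1  1  1
Best peak at i=12 (value 34): inc=8, dec=1, length 8+1−1 = 8.

8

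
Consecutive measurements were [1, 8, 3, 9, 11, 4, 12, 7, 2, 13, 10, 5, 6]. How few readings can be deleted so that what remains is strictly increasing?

7

Fewest deletions = n − (longest strictly increasing subsequence).
i:      1  2  3  4  5  6  7  8  9 10 11 12 13
a[i]:   1  8  3  9 11  4 12  7  2 13 10  5  6
dp:     1  2  2  3  4  3  5  4  2  6  5  4  5
max dp = 6, so deletions = 13 − 6 = 7.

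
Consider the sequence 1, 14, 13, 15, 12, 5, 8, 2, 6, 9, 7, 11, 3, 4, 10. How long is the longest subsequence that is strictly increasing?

Track the smallest tail for each achievable length (strict):
1 → extends → [1]
14 → extends → [1, 14]
13 → replaces 14 → [1, 13]
15 → extends → [1, 13, 15]
12 → replaces 13 → [1, 12, 15]
5 → replaces 12 → [1, 5, 15]
8 → replaces 15 → [1, 5, 8]
2 → replaces 5 → [1, 2, 8]
6 → replaces 8 → [1, 2, 6]
9 → extends → [1, 2, 6, 9]
7 → replaces 9 → [1, 2, 6, 7]
11 → extends → [1, 2, 6, 7, 11]
3 → replaces 6 → [1, 2, 3, 7, 11]
4 → replaces 7 → [1, 2, 3, 4, 11]
10 → replaces 11 → [1, 2, 3, 4, 10]
Five tails, so the longest strictly increasing subsequence has length 5 (e.g. 1, 5, 8, 9, 11).

5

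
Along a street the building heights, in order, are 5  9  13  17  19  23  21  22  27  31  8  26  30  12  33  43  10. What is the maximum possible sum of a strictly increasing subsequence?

240

Let S[i] be the best sum of a strictly increasing subsequence ending at i:
i:       1   2   3   4   5   6   7   8   9  10  11  12  13  14  15  16  17
a[i]:    5   9  13  17  19  23  21  22  27  31   8  26  30  12  33  43  10
S:       5  14  27  44  63  86  84 106 133 164  13 132 163  26 197 240  24
Maximum is 240 (e.g. 5 + 9 + 13 + 17 + 19 + 21 + 22 + 27 + 31 + 33 + 43).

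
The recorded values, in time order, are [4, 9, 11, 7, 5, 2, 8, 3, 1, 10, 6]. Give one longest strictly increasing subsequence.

Patience tails give the LIS length; then backtrack through the dp parents:
4 → extends → [4]
9 → extends → [4, 9]
11 → extends → [4, 9, 11]
7 → replaces 9 → [4, 7, 11]
5 → replaces 7 → [4, 5, 11]
2 → replaces 4 → [2, 5, 11]
8 → replaces 11 → [2, 5, 8]
3 → replaces 5 → [2, 3, 8]
1 → replaces 2 → [1, 3, 8]
10 → extends → [1, 3, 8, 10]
6 → replaces 8 → [1, 3, 6, 10]
Length 4; one witness is 4, 7, 8, 10.

4, 7, 8, 10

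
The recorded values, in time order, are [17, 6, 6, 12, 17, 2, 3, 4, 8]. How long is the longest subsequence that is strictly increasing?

4

Track the smallest tail for each achievable length (strict):
17 → extends → [17]
6 → replaces 17 → [6]
6 → already a tail → [6]
12 → extends → [6, 12]
17 → extends → [6, 12, 17]
2 → replaces 6 → [2, 12, 17]
3 → replaces 12 → [2, 3, 17]
4 → replaces 17 → [2, 3, 4]
8 → extends → [2, 3, 4, 8]
Four tails, so the longest strictly increasing subsequence has length 4 (e.g. 2, 3, 4, 8).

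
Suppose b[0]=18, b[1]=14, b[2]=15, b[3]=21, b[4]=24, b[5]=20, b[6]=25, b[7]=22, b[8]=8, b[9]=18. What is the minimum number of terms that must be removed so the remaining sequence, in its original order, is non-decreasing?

Fewest deletions = n − (longest non-decreasing subsequence).
i:      0  1  2  3  4  5  6  7  8  9
b[i]:  18 14 15 21 24 20 25 22  8 18
dp:     1  1  2  3  4  3  5  4  1  3
max dp = 5, so deletions = 10 − 5 = 5.

5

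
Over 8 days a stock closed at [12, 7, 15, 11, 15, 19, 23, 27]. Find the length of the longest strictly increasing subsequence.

Track the smallest tail for each achievable length (strict):
12 → extends → [12]
7 → replaces 12 → [7]
15 → extends → [7, 15]
11 → replaces 15 → [7, 11]
15 → extends → [7, 11, 15]
19 → extends → [7, 11, 15, 19]
23 → extends → [7, 11, 15, 19, 23]
27 → extends → [7, 11, 15, 19, 23, 27]
Six tails, so the longest strictly increasing subsequence has length 6 (e.g. 7, 11, 15, 19, 23, 27).

6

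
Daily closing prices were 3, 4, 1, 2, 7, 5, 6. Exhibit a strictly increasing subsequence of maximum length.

Patience tails give the LIS length; then backtrack through the dp parents:
3 → extends → [3]
4 → extends → [3, 4]
1 → replaces 3 → [1, 4]
2 → replaces 4 → [1, 2]
7 → extends → [1, 2, 7]
5 → replaces 7 → [1, 2, 5]
6 → extends → [1, 2, 5, 6]
Length 4; one witness is 3, 4, 5, 6.

3, 4, 5, 6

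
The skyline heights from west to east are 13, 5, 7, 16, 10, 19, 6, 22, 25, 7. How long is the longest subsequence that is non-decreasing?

6

Let dp[i] be the length of the longest such subsequence ending at index i:
i:      1  2  3  4  5  6  7  8  9 10
a[i]:  13  5  7 16 10 19  6 22 25  7
dp:     1  1  2  3  3  4  2  5  6  3
Maximum dp value is 6.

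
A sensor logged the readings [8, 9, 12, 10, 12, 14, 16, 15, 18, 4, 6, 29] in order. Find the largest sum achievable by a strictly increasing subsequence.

Let S[i] be the best sum of a strictly increasing subsequence ending at i:
i:       1   2   3   4   5   6   7   8   9  10  11  12
a[i]:    8   9  12  10  12  14  16  15  18   4   6  29
S:       8  17  29  27  39  53  69  68  87   4  10 116
Maximum is 116 (e.g. 8 + 9 + 10 + 12 + 14 + 16 + 18 + 29).

116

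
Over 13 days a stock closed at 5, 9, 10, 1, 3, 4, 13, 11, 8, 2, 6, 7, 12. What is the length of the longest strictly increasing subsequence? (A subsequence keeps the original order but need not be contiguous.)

6

Let dp[i] be the length of the longest such subsequence ending at index i:
i:      1  2  3  4  5  6  7  8  9 10 11 12 13
a[i]:   5  9 10  1  3  4 13 11  8  2  6  7 12
dp:     1  2  3  1  2  3  4  4  4  2  4  5  6
Maximum dp value is 6.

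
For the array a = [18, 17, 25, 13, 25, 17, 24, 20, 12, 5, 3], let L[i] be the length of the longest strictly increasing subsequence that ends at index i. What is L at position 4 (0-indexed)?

2

dp[i] = 1 + max{dp[j] : j<i, a[j]<a[i]} (or 1 if no such j):
i:      0  1  2  3  4  5  6  7  8  9 10
a[i]:  18 17 25 13 25 17 24 20 12  5  3
dp:     1  1  2  1  2  2  3  3  1  1  1
At index 4 the value is 2.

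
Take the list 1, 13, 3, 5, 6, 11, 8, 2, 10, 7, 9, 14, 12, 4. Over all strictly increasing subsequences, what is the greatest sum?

47

Let S[i] be the best sum of a strictly increasing subsequence ending at i:
i:      1  2  3  4  5  6  7  8  9 10 11 12 13 14
a[i]:   1 13  3  5  6 11  8  2 10  7  9 14 12  4
S:      1 14  4  9 15 26 23  3 33 22 32 47 45  8
Maximum is 47 (e.g. 1 + 3 + 5 + 6 + 8 + 10 + 14).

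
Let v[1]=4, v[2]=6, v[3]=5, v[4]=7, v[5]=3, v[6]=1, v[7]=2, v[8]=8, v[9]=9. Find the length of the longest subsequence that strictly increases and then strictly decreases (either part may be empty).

5

inc[i] = longest strictly increasing subsequence ending at i; dec[i] = longest strictly decreasing subsequence starting at i:
i:     1 2 3 4 5 6 7 8 9
v[i]:  4 6 5 7 3 1 2 8 9
inc:   1 2 2 3 1 1 2 4 5
dec:   3 4 3 3 2 1 1 1 1
Best peak at i=2 (value 6): inc=2, dec=4, length 2+4−1 = 5.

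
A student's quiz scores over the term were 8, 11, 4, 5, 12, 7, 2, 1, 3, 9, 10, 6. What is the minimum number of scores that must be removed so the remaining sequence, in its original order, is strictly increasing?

7

Fewest deletions = n − (longest strictly increasing subsequence).
Patience tails:
8 → extends → [8]
11 → extends → [8, 11]
4 → replaces 8 → [4, 11]
5 → replaces 11 → [4, 5]
12 → extends → [4, 5, 12]
7 → replaces 12 → [4, 5, 7]
2 → replaces 4 → [2, 5, 7]
1 → replaces 2 → [1, 5, 7]
3 → replaces 5 → [1, 3, 7]
9 → extends → [1, 3, 7, 9]
10 → extends → [1, 3, 7, 9, 10]
6 → replaces 7 → [1, 3, 6, 9, 10]
Longest strictly increasing subsequence has length 5, so deletions = 12 − 5 = 7.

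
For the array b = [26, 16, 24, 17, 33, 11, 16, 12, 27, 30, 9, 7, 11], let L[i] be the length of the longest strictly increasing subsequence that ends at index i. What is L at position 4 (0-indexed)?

3

dp[i] = 1 + max{dp[j] : j<i, b[j]<b[i]} (or 1 if no such j):
i:      0  1  2  3  4  5  6  7  8  9 10 11 12
b[i]:  26 16 24 17 33 11 16 12 27 30  9  7 11
dp:     1  1  2  2  3  1  2  2  3  4  1  1  2
At index 4 the value is 3.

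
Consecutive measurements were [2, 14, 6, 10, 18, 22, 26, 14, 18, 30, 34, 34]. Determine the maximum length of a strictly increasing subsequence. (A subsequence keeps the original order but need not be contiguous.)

Track the smallest tail for each achievable length (strict):
2 → extends → [2]
14 → extends → [2, 14]
6 → replaces 14 → [2, 6]
10 → extends → [2, 6, 10]
18 → extends → [2, 6, 10, 18]
22 → extends → [2, 6, 10, 18, 22]
26 → extends → [2, 6, 10, 18, 22, 26]
14 → replaces 18 → [2, 6, 10, 14, 22, 26]
18 → replaces 22 → [2, 6, 10, 14, 18, 26]
30 → extends → [2, 6, 10, 14, 18, 26, 30]
34 → extends → [2, 6, 10, 14, 18, 26, 30, 34]
34 → already a tail → [2, 6, 10, 14, 18, 26, 30, 34]
Eight tails, so the longest strictly increasing subsequence has length 8 (e.g. 2, 6, 10, 18, 22, 26, 30, 34).

8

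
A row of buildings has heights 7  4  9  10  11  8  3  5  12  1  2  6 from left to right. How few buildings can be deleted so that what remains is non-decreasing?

Fewest deletions = n − (longest non-decreasing subsequence).
i:      1  2  3  4  5  6  7  8  9 10 11 12
a[i]:   7  4  9 10 11  8  3  5 12  1  2  6
dp:     1  1  2  3  4  2  1  2  5  1  2  3
max dp = 5, so deletions = 12 − 5 = 7.

7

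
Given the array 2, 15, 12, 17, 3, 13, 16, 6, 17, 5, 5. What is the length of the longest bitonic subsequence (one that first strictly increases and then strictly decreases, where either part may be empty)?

6

inc[i] = longest strictly increasing subsequence ending at i; dec[i] = longest strictly decreasing subsequence starting at i:
i:      1  2  3  4  5  6  7  8  9 10 11
a[i]:   2 15 12 17  3 13 16  6 17  5  5
inc:    1  2  2  3  2  3  4  3  5  3  3
dec:    1  4  3  4  1  3  3  2  2  1  1
Best peak at i=4 (value 17): inc=3, dec=4, length 3+4−1 = 6.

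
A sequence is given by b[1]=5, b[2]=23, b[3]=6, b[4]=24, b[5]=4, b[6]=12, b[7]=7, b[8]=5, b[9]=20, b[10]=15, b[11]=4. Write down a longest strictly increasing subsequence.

5, 6, 12, 20

Patience tails give the LIS length; then backtrack through the dp parents:
5 → extends → [5]
23 → extends → [5, 23]
6 → replaces 23 → [5, 6]
24 → extends → [5, 6, 24]
4 → replaces 5 → [4, 6, 24]
12 → replaces 24 → [4, 6, 12]
7 → replaces 12 → [4, 6, 7]
5 → replaces 6 → [4, 5, 7]
20 → extends → [4, 5, 7, 20]
15 → replaces 20 → [4, 5, 7, 15]
4 → already a tail → [4, 5, 7, 15]
Length 4; one witness is 5, 6, 12, 20.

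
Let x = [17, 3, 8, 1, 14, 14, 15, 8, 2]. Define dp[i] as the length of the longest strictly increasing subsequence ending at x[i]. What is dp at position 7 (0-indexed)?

2

dp[i] = 1 + max{dp[j] : j<i, x[j]<x[i]} (or 1 if no such j):
i:      0  1  2  3  4  5  6  7  8
x[i]:  17  3  8  1 14 14 15  8  2
dp:     1  1  2  1  3  3  4  2  2
At index 7 the value is 2.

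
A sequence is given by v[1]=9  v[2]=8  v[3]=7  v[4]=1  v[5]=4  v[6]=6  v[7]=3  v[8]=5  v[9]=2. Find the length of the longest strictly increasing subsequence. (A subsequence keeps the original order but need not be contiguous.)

3

Track the smallest tail for each achievable length (strict):
9 → extends → [9]
8 → replaces 9 → [8]
7 → replaces 8 → [7]
1 → replaces 7 → [1]
4 → extends → [1, 4]
6 → extends → [1, 4, 6]
3 → replaces 4 → [1, 3, 6]
5 → replaces 6 → [1, 3, 5]
2 → replaces 3 → [1, 2, 5]
Three tails, so the longest strictly increasing subsequence has length 3 (e.g. 1, 4, 6).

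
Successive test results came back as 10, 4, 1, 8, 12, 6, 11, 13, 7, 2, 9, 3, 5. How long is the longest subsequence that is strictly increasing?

Let dp[i] be the length of the longest such subsequence ending at index i:
i:      1  2  3  4  5  6  7  8  9 10 11 12 13
a[i]:  10  4  1  8 12  6 11 13  7  2  9  3  5
dp:     1  1  1  2  3  2  3  4  3  2  4  3  4
Maximum dp value is 4.

4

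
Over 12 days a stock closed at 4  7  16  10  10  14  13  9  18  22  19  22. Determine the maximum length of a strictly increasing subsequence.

Track the smallest tail for each achievable length (strict):
4 → extends → [4]
7 → extends → [4, 7]
16 → extends → [4, 7, 16]
10 → replaces 16 → [4, 7, 10]
10 → already a tail → [4, 7, 10]
14 → extends → [4, 7, 10, 14]
13 → replaces 14 → [4, 7, 10, 13]
9 → replaces 10 → [4, 7, 9, 13]
18 → extends → [4, 7, 9, 13, 18]
22 → extends → [4, 7, 9, 13, 18, 22]
19 → replaces 22 → [4, 7, 9, 13, 18, 19]
22 → extends → [4, 7, 9, 13, 18, 19, 22]
Seven tails, so the longest strictly increasing subsequence has length 7 (e.g. 4, 7, 10, 14, 18, 19, 22).

7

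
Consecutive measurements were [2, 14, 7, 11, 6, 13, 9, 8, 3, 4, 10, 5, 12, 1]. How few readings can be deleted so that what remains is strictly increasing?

9

Fewest deletions = n − (longest strictly increasing subsequence).
i:      1  2  3  4  5  6  7  8  9 10 11 12 13 14
a[i]:   2 14  7 11  6 13  9  8  3  4 10  5 12  1
dp:     1  2  2  3  2  4  3  3  2  3  4  4  5  1
max dp = 5, so deletions = 14 − 5 = 9.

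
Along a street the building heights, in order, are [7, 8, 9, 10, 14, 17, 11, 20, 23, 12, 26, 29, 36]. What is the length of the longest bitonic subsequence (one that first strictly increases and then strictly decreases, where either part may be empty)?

inc[i] = longest strictly increasing subsequence ending at i; dec[i] = longest strictly decreasing subsequence starting at i:
i:      1  2  3  4  5  6  7  8  9 10 11 12 13
a[i]:   7  8  9 10 14 17 11 20 23 12 26 29 36
inc:    1  2  3  4  5  6  5  7  8  6  9 10 11
dec:    1  1  1  1  2  2  1  2  2  1  1  1  1
Best peak at i=13 (value 36): inc=11, dec=1, length 11+1−1 = 11.

11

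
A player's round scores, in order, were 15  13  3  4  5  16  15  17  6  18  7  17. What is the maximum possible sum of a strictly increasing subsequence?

66

Let S[i] be the best sum of a strictly increasing subsequence ending at i:
i:      1  2  3  4  5  6  7  8  9 10 11 12
a[i]:  15 13  3  4  5 16 15 17  6 18  7 17
S:     15 13  3  7 12 31 28 48 18 66 25 48
Maximum is 66 (e.g. 15 + 16 + 17 + 18).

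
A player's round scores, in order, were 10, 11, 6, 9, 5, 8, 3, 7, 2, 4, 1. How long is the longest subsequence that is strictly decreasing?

6

Let dp[i] be the longest strictly decreasing subsequence ending at i:
i:      1  2  3  4  5  6  7  8  9 10 11
a[i]:  10 11  6  9  5  8  3  7  2  4  1
dp:     1  1  2  2  3  3  4  4  5  5  6
Maximum is 6.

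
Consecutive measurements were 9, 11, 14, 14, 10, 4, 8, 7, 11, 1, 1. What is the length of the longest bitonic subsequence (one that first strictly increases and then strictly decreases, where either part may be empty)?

7

inc[i] = longest strictly increasing subsequence ending at i; dec[i] = longest strictly decreasing subsequence starting at i:
i:      1  2  3  4  5  6  7  8  9 10 11
a[i]:   9 11 14 14 10  4  8  7 11  1  1
inc:    1  2  3  3  2  1  2  2  3  1  1
dec:    4  5  5  5  4  2  3  2  2  1  1
Best peak at i=3 (value 14): inc=3, dec=5, length 3+5−1 = 7.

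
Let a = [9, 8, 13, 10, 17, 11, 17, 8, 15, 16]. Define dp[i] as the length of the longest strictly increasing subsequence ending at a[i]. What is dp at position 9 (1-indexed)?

dp[i] = 1 + max{dp[j] : j<i, a[j]<a[i]} (or 1 if no such j):
i:      1  2  3  4  5  6  7  8  9 10
a[i]:   9  8 13 10 17 11 17  8 15 16
dp:     1  1  2  2  3  3  4  1  4  5
At index 9 the value is 4.

4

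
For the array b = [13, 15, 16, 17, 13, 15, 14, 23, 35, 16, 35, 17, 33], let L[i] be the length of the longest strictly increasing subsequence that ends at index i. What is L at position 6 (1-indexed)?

dp[i] = 1 + max{dp[j] : j<i, b[j]<b[i]} (or 1 if no such j):
i:      1  2  3  4  5  6  7  8  9 10 11 12 13
b[i]:  13 15 16 17 13 15 14 23 35 16 35 17 33
dp:     1  2  3  4  1  2  2  5  6  3  6  4  6
At index 6 the value is 2.

2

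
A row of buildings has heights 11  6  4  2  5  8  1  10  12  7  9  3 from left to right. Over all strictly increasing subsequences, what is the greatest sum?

39

Let S[i] be the best sum of a strictly increasing subsequence ending at i:
i:      1  2  3  4  5  6  7  8  9 10 11 12
a[i]:  11  6  4  2  5  8  1 10 12  7  9  3
S:     11  6  4  2  9 17  1 27 39 16 26  5
Maximum is 39 (e.g. 4 + 5 + 8 + 10 + 12).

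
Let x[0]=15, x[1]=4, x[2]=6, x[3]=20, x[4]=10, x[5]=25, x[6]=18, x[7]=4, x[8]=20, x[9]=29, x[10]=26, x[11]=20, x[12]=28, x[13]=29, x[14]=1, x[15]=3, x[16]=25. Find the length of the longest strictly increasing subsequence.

8

Track the smallest tail for each achievable length (strict):
15 → extends → [15]
4 → replaces 15 → [4]
6 → extends → [4, 6]
20 → extends → [4, 6, 20]
10 → replaces 20 → [4, 6, 10]
25 → extends → [4, 6, 10, 25]
18 → replaces 25 → [4, 6, 10, 18]
4 → already a tail → [4, 6, 10, 18]
20 → extends → [4, 6, 10, 18, 20]
29 → extends → [4, 6, 10, 18, 20, 29]
26 → replaces 29 → [4, 6, 10, 18, 20, 26]
20 → already a tail → [4, 6, 10, 18, 20, 26]
28 → extends → [4, 6, 10, 18, 20, 26, 28]
29 → extends → [4, 6, 10, 18, 20, 26, 28, 29]
1 → replaces 4 → [1, 6, 10, 18, 20, 26, 28, 29]
3 → replaces 6 → [1, 3, 10, 18, 20, 26, 28, 29]
25 → replaces 26 → [1, 3, 10, 18, 20, 25, 28, 29]
Eight tails, so the longest strictly increasing subsequence has length 8 (e.g. 4, 6, 10, 18, 20, 26, 28, 29).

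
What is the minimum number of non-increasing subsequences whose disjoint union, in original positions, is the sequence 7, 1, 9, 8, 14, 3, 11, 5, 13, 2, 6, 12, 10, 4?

Place each on the leftmost legal pile:
7 → new pile 1 (tops now [7])
1 → pile 1 (tops now [1])
9 → new pile 2 (tops now [1, 9])
8 → pile 2 (tops now [1, 8])
14 → new pile 3 (tops now [1, 8, 14])
3 → pile 2 (tops now [1, 3, 14])
11 → pile 3 (tops now [1, 3, 11])
5 → pile 3 (tops now [1, 3, 5])
13 → new pile 4 (tops now [1, 3, 5, 13])
2 → pile 2 (tops now [1, 2, 5, 13])
6 → pile 4 (tops now [1, 2, 5, 6])
12 → new pile 5 (tops now [1, 2, 5, 6, 12])
10 → pile 5 (tops now [1, 2, 5, 6, 10])
4 → pile 3 (tops now [1, 2, 4, 6, 10])
Five piles.

5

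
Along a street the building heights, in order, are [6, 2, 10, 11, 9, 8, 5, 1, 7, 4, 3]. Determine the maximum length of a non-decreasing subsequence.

3

Track the smallest tail for each achievable length (allowing ties):
6 → extends → [6]
2 → replaces 6 → [2]
10 → extends → [2, 10]
11 → extends → [2, 10, 11]
9 → replaces 10 → [2, 9, 11]
8 → replaces 9 → [2, 8, 11]
5 → replaces 8 → [2, 5, 11]
1 → replaces 2 → [1, 5, 11]
7 → replaces 11 → [1, 5, 7]
4 → replaces 5 → [1, 4, 7]
3 → replaces 4 → [1, 3, 7]
Three tails, so the longest non-decreasing subsequence has length 3 (e.g. 6, 10, 11).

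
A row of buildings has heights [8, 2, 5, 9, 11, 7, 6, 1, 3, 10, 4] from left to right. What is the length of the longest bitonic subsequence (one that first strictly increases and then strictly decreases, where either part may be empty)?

inc[i] = longest strictly increasing subsequence ending at i; dec[i] = longest strictly decreasing subsequence starting at i:
i:      1  2  3  4  5  6  7  8  9 10 11
a[i]:   8  2  5  9 11  7  6  1  3 10  4
inc:    1  1  2  3  4  3  3  1  2  4  3
dec:    4  2  2  4  4  3  2  1  1  2  1
Best peak at i=5 (value 11): inc=4, dec=4, length 4+4−1 = 7.

7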